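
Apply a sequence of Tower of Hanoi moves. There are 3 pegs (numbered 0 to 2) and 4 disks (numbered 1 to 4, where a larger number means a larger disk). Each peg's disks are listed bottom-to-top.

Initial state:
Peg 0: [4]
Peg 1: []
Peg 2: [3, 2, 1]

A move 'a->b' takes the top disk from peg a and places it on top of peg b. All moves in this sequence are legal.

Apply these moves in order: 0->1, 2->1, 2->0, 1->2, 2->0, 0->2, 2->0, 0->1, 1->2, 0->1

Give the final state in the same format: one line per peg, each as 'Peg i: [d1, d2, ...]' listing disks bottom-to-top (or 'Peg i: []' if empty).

After move 1 (0->1):
Peg 0: []
Peg 1: [4]
Peg 2: [3, 2, 1]

After move 2 (2->1):
Peg 0: []
Peg 1: [4, 1]
Peg 2: [3, 2]

After move 3 (2->0):
Peg 0: [2]
Peg 1: [4, 1]
Peg 2: [3]

After move 4 (1->2):
Peg 0: [2]
Peg 1: [4]
Peg 2: [3, 1]

After move 5 (2->0):
Peg 0: [2, 1]
Peg 1: [4]
Peg 2: [3]

After move 6 (0->2):
Peg 0: [2]
Peg 1: [4]
Peg 2: [3, 1]

After move 7 (2->0):
Peg 0: [2, 1]
Peg 1: [4]
Peg 2: [3]

After move 8 (0->1):
Peg 0: [2]
Peg 1: [4, 1]
Peg 2: [3]

After move 9 (1->2):
Peg 0: [2]
Peg 1: [4]
Peg 2: [3, 1]

After move 10 (0->1):
Peg 0: []
Peg 1: [4, 2]
Peg 2: [3, 1]

Answer: Peg 0: []
Peg 1: [4, 2]
Peg 2: [3, 1]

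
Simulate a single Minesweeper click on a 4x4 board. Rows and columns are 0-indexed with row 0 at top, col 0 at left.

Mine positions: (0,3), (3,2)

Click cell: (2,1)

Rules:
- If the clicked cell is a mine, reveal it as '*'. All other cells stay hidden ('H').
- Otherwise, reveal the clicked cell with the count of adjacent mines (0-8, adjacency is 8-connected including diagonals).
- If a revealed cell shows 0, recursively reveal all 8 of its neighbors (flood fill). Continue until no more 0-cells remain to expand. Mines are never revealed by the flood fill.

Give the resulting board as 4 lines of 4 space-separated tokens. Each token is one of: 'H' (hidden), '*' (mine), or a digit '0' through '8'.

H H H H
H H H H
H 1 H H
H H H H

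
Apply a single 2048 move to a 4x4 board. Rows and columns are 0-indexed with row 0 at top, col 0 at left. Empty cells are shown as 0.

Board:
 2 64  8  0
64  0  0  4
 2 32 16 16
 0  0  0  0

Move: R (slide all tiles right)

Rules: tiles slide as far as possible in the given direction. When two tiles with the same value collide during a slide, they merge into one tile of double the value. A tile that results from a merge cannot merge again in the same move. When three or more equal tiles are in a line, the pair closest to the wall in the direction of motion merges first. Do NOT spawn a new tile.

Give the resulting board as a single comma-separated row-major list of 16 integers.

Slide right:
row 0: [2, 64, 8, 0] -> [0, 2, 64, 8]
row 1: [64, 0, 0, 4] -> [0, 0, 64, 4]
row 2: [2, 32, 16, 16] -> [0, 2, 32, 32]
row 3: [0, 0, 0, 0] -> [0, 0, 0, 0]

Answer: 0, 2, 64, 8, 0, 0, 64, 4, 0, 2, 32, 32, 0, 0, 0, 0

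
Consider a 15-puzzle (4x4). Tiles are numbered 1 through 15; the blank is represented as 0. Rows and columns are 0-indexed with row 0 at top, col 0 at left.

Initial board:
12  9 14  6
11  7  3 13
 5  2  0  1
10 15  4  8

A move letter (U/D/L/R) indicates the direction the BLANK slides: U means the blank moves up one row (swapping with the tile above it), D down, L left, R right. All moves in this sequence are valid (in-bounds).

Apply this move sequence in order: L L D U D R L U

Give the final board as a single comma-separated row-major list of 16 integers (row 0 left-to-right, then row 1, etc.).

After move 1 (L):
12  9 14  6
11  7  3 13
 5  0  2  1
10 15  4  8

After move 2 (L):
12  9 14  6
11  7  3 13
 0  5  2  1
10 15  4  8

After move 3 (D):
12  9 14  6
11  7  3 13
10  5  2  1
 0 15  4  8

After move 4 (U):
12  9 14  6
11  7  3 13
 0  5  2  1
10 15  4  8

After move 5 (D):
12  9 14  6
11  7  3 13
10  5  2  1
 0 15  4  8

After move 6 (R):
12  9 14  6
11  7  3 13
10  5  2  1
15  0  4  8

After move 7 (L):
12  9 14  6
11  7  3 13
10  5  2  1
 0 15  4  8

After move 8 (U):
12  9 14  6
11  7  3 13
 0  5  2  1
10 15  4  8

Answer: 12, 9, 14, 6, 11, 7, 3, 13, 0, 5, 2, 1, 10, 15, 4, 8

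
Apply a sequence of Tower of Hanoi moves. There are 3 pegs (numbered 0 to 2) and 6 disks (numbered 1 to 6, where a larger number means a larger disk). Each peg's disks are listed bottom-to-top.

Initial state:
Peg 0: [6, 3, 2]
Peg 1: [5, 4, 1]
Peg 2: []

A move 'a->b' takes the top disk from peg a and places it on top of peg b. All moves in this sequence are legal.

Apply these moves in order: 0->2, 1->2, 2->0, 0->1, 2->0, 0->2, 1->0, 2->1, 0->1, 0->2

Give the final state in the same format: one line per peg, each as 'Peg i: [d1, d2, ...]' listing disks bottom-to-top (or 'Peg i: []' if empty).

Answer: Peg 0: [6]
Peg 1: [5, 4, 2, 1]
Peg 2: [3]

Derivation:
After move 1 (0->2):
Peg 0: [6, 3]
Peg 1: [5, 4, 1]
Peg 2: [2]

After move 2 (1->2):
Peg 0: [6, 3]
Peg 1: [5, 4]
Peg 2: [2, 1]

After move 3 (2->0):
Peg 0: [6, 3, 1]
Peg 1: [5, 4]
Peg 2: [2]

After move 4 (0->1):
Peg 0: [6, 3]
Peg 1: [5, 4, 1]
Peg 2: [2]

After move 5 (2->0):
Peg 0: [6, 3, 2]
Peg 1: [5, 4, 1]
Peg 2: []

After move 6 (0->2):
Peg 0: [6, 3]
Peg 1: [5, 4, 1]
Peg 2: [2]

After move 7 (1->0):
Peg 0: [6, 3, 1]
Peg 1: [5, 4]
Peg 2: [2]

After move 8 (2->1):
Peg 0: [6, 3, 1]
Peg 1: [5, 4, 2]
Peg 2: []

After move 9 (0->1):
Peg 0: [6, 3]
Peg 1: [5, 4, 2, 1]
Peg 2: []

After move 10 (0->2):
Peg 0: [6]
Peg 1: [5, 4, 2, 1]
Peg 2: [3]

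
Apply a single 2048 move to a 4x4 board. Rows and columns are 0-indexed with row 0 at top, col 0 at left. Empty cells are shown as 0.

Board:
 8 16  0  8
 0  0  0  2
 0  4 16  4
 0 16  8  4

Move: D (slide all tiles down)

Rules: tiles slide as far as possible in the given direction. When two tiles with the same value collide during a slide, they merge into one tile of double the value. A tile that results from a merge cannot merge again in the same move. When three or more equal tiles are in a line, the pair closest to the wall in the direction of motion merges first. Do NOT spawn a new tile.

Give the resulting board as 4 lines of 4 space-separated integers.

Answer:  0  0  0  0
 0 16  0  8
 0  4 16  2
 8 16  8  8

Derivation:
Slide down:
col 0: [8, 0, 0, 0] -> [0, 0, 0, 8]
col 1: [16, 0, 4, 16] -> [0, 16, 4, 16]
col 2: [0, 0, 16, 8] -> [0, 0, 16, 8]
col 3: [8, 2, 4, 4] -> [0, 8, 2, 8]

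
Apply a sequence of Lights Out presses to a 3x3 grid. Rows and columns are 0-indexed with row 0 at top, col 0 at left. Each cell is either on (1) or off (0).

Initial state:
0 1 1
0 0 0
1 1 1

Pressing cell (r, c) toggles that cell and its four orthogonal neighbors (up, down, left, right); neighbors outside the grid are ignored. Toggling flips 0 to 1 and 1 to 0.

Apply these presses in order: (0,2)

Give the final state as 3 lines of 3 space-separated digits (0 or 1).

After press 1 at (0,2):
0 0 0
0 0 1
1 1 1

Answer: 0 0 0
0 0 1
1 1 1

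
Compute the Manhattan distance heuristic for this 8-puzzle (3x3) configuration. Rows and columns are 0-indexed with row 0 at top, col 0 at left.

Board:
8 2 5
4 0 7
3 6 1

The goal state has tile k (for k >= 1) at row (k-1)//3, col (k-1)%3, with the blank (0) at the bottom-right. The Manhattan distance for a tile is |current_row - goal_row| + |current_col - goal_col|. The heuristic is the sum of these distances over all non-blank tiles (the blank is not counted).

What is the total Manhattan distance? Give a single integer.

Tile 8: (0,0)->(2,1) = 3
Tile 2: (0,1)->(0,1) = 0
Tile 5: (0,2)->(1,1) = 2
Tile 4: (1,0)->(1,0) = 0
Tile 7: (1,2)->(2,0) = 3
Tile 3: (2,0)->(0,2) = 4
Tile 6: (2,1)->(1,2) = 2
Tile 1: (2,2)->(0,0) = 4
Sum: 3 + 0 + 2 + 0 + 3 + 4 + 2 + 4 = 18

Answer: 18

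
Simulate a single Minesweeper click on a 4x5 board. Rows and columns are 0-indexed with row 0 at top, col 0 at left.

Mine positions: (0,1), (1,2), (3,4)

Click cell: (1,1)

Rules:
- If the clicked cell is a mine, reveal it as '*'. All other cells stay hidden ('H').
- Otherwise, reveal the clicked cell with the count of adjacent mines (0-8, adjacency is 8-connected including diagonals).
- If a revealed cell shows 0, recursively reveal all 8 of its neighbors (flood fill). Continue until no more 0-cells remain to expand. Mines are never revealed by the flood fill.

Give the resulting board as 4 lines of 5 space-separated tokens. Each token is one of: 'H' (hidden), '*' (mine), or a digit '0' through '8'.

H H H H H
H 2 H H H
H H H H H
H H H H H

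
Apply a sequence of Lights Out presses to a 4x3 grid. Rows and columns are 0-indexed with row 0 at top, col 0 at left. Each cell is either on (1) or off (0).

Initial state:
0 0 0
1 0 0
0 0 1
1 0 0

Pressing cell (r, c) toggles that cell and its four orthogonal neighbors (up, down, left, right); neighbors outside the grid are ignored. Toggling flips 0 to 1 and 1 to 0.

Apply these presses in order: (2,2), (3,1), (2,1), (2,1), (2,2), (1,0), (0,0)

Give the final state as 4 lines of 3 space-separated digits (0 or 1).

Answer: 0 1 0
1 1 0
1 1 1
0 1 1

Derivation:
After press 1 at (2,2):
0 0 0
1 0 1
0 1 0
1 0 1

After press 2 at (3,1):
0 0 0
1 0 1
0 0 0
0 1 0

After press 3 at (2,1):
0 0 0
1 1 1
1 1 1
0 0 0

After press 4 at (2,1):
0 0 0
1 0 1
0 0 0
0 1 0

After press 5 at (2,2):
0 0 0
1 0 0
0 1 1
0 1 1

After press 6 at (1,0):
1 0 0
0 1 0
1 1 1
0 1 1

After press 7 at (0,0):
0 1 0
1 1 0
1 1 1
0 1 1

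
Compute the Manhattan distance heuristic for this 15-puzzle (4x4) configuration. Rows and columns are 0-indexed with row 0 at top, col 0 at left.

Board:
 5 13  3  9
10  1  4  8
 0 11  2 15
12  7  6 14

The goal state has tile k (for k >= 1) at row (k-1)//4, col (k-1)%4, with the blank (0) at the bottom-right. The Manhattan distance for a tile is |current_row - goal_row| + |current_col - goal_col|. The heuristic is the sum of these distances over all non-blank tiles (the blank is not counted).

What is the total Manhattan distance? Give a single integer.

Tile 5: at (0,0), goal (1,0), distance |0-1|+|0-0| = 1
Tile 13: at (0,1), goal (3,0), distance |0-3|+|1-0| = 4
Tile 3: at (0,2), goal (0,2), distance |0-0|+|2-2| = 0
Tile 9: at (0,3), goal (2,0), distance |0-2|+|3-0| = 5
Tile 10: at (1,0), goal (2,1), distance |1-2|+|0-1| = 2
Tile 1: at (1,1), goal (0,0), distance |1-0|+|1-0| = 2
Tile 4: at (1,2), goal (0,3), distance |1-0|+|2-3| = 2
Tile 8: at (1,3), goal (1,3), distance |1-1|+|3-3| = 0
Tile 11: at (2,1), goal (2,2), distance |2-2|+|1-2| = 1
Tile 2: at (2,2), goal (0,1), distance |2-0|+|2-1| = 3
Tile 15: at (2,3), goal (3,2), distance |2-3|+|3-2| = 2
Tile 12: at (3,0), goal (2,3), distance |3-2|+|0-3| = 4
Tile 7: at (3,1), goal (1,2), distance |3-1|+|1-2| = 3
Tile 6: at (3,2), goal (1,1), distance |3-1|+|2-1| = 3
Tile 14: at (3,3), goal (3,1), distance |3-3|+|3-1| = 2
Sum: 1 + 4 + 0 + 5 + 2 + 2 + 2 + 0 + 1 + 3 + 2 + 4 + 3 + 3 + 2 = 34

Answer: 34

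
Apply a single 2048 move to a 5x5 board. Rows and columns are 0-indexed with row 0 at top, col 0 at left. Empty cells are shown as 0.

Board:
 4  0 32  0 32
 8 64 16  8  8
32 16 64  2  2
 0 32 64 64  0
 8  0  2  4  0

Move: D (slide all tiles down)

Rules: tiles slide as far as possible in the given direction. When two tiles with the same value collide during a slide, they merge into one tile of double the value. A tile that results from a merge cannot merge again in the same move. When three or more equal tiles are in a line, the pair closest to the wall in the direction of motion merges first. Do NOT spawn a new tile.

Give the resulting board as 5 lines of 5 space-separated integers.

Slide down:
col 0: [4, 8, 32, 0, 8] -> [0, 4, 8, 32, 8]
col 1: [0, 64, 16, 32, 0] -> [0, 0, 64, 16, 32]
col 2: [32, 16, 64, 64, 2] -> [0, 32, 16, 128, 2]
col 3: [0, 8, 2, 64, 4] -> [0, 8, 2, 64, 4]
col 4: [32, 8, 2, 0, 0] -> [0, 0, 32, 8, 2]

Answer:   0   0   0   0   0
  4   0  32   8   0
  8  64  16   2  32
 32  16 128  64   8
  8  32   2   4   2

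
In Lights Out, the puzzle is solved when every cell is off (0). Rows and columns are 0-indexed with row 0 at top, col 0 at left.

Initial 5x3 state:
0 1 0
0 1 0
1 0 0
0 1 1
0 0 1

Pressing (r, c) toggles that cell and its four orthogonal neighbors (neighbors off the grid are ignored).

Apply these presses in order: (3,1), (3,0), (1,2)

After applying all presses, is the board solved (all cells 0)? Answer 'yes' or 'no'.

After press 1 at (3,1):
0 1 0
0 1 0
1 1 0
1 0 0
0 1 1

After press 2 at (3,0):
0 1 0
0 1 0
0 1 0
0 1 0
1 1 1

After press 3 at (1,2):
0 1 1
0 0 1
0 1 1
0 1 0
1 1 1

Lights still on: 9

Answer: no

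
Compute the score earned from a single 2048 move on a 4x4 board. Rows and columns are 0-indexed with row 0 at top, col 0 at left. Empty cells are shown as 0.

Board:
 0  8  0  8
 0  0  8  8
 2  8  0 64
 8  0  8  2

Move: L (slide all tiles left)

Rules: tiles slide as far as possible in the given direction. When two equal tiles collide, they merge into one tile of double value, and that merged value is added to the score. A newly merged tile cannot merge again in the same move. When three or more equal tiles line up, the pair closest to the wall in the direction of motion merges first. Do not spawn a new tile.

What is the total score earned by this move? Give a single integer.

Slide left:
row 0: [0, 8, 0, 8] -> [16, 0, 0, 0]  score +16 (running 16)
row 1: [0, 0, 8, 8] -> [16, 0, 0, 0]  score +16 (running 32)
row 2: [2, 8, 0, 64] -> [2, 8, 64, 0]  score +0 (running 32)
row 3: [8, 0, 8, 2] -> [16, 2, 0, 0]  score +16 (running 48)
Board after move:
16  0  0  0
16  0  0  0
 2  8 64  0
16  2  0  0

Answer: 48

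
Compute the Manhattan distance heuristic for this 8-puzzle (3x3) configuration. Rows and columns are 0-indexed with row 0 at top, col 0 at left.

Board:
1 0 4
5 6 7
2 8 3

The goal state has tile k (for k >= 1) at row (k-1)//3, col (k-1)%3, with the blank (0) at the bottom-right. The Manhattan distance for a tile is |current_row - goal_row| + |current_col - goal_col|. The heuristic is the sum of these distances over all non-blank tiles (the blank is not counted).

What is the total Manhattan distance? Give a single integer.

Answer: 13

Derivation:
Tile 1: (0,0)->(0,0) = 0
Tile 4: (0,2)->(1,0) = 3
Tile 5: (1,0)->(1,1) = 1
Tile 6: (1,1)->(1,2) = 1
Tile 7: (1,2)->(2,0) = 3
Tile 2: (2,0)->(0,1) = 3
Tile 8: (2,1)->(2,1) = 0
Tile 3: (2,2)->(0,2) = 2
Sum: 0 + 3 + 1 + 1 + 3 + 3 + 0 + 2 = 13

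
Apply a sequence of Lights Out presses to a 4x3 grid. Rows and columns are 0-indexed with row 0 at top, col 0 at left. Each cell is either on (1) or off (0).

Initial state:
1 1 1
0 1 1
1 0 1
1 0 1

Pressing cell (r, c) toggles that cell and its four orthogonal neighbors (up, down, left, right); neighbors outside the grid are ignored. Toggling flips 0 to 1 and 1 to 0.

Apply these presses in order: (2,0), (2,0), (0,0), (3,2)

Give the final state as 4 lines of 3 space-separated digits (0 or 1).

Answer: 0 0 1
1 1 1
1 0 0
1 1 0

Derivation:
After press 1 at (2,0):
1 1 1
1 1 1
0 1 1
0 0 1

After press 2 at (2,0):
1 1 1
0 1 1
1 0 1
1 0 1

After press 3 at (0,0):
0 0 1
1 1 1
1 0 1
1 0 1

After press 4 at (3,2):
0 0 1
1 1 1
1 0 0
1 1 0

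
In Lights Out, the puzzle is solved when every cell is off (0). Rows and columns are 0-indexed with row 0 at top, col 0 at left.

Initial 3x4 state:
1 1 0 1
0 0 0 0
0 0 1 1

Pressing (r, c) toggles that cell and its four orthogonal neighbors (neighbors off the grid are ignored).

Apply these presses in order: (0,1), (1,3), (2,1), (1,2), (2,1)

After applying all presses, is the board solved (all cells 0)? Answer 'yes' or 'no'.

After press 1 at (0,1):
0 0 1 1
0 1 0 0
0 0 1 1

After press 2 at (1,3):
0 0 1 0
0 1 1 1
0 0 1 0

After press 3 at (2,1):
0 0 1 0
0 0 1 1
1 1 0 0

After press 4 at (1,2):
0 0 0 0
0 1 0 0
1 1 1 0

After press 5 at (2,1):
0 0 0 0
0 0 0 0
0 0 0 0

Lights still on: 0

Answer: yes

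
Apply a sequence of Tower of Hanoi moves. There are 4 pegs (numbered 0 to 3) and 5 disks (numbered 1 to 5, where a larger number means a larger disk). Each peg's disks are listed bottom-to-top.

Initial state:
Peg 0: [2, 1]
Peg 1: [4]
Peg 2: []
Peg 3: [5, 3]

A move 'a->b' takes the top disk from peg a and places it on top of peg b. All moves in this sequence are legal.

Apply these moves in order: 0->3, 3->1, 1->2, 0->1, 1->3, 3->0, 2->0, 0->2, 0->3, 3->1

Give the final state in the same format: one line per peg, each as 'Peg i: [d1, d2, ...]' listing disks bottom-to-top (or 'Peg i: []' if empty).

Answer: Peg 0: []
Peg 1: [4, 2]
Peg 2: [1]
Peg 3: [5, 3]

Derivation:
After move 1 (0->3):
Peg 0: [2]
Peg 1: [4]
Peg 2: []
Peg 3: [5, 3, 1]

After move 2 (3->1):
Peg 0: [2]
Peg 1: [4, 1]
Peg 2: []
Peg 3: [5, 3]

After move 3 (1->2):
Peg 0: [2]
Peg 1: [4]
Peg 2: [1]
Peg 3: [5, 3]

After move 4 (0->1):
Peg 0: []
Peg 1: [4, 2]
Peg 2: [1]
Peg 3: [5, 3]

After move 5 (1->3):
Peg 0: []
Peg 1: [4]
Peg 2: [1]
Peg 3: [5, 3, 2]

After move 6 (3->0):
Peg 0: [2]
Peg 1: [4]
Peg 2: [1]
Peg 3: [5, 3]

After move 7 (2->0):
Peg 0: [2, 1]
Peg 1: [4]
Peg 2: []
Peg 3: [5, 3]

After move 8 (0->2):
Peg 0: [2]
Peg 1: [4]
Peg 2: [1]
Peg 3: [5, 3]

After move 9 (0->3):
Peg 0: []
Peg 1: [4]
Peg 2: [1]
Peg 3: [5, 3, 2]

After move 10 (3->1):
Peg 0: []
Peg 1: [4, 2]
Peg 2: [1]
Peg 3: [5, 3]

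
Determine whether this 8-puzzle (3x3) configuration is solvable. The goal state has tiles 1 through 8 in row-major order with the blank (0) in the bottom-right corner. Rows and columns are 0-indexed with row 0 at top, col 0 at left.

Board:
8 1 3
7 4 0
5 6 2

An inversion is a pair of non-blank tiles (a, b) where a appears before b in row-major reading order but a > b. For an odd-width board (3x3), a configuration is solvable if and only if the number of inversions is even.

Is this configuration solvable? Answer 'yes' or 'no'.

Answer: no

Derivation:
Inversions (pairs i<j in row-major order where tile[i] > tile[j] > 0): 15
15 is odd, so the puzzle is not solvable.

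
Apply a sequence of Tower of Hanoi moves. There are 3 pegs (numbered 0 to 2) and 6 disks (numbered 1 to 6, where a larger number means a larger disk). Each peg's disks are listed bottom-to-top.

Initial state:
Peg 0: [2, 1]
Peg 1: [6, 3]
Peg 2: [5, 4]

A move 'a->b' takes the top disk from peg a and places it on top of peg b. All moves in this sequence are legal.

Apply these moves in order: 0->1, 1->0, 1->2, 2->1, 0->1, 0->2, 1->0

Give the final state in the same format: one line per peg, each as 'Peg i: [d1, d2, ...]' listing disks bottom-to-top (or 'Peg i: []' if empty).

After move 1 (0->1):
Peg 0: [2]
Peg 1: [6, 3, 1]
Peg 2: [5, 4]

After move 2 (1->0):
Peg 0: [2, 1]
Peg 1: [6, 3]
Peg 2: [5, 4]

After move 3 (1->2):
Peg 0: [2, 1]
Peg 1: [6]
Peg 2: [5, 4, 3]

After move 4 (2->1):
Peg 0: [2, 1]
Peg 1: [6, 3]
Peg 2: [5, 4]

After move 5 (0->1):
Peg 0: [2]
Peg 1: [6, 3, 1]
Peg 2: [5, 4]

After move 6 (0->2):
Peg 0: []
Peg 1: [6, 3, 1]
Peg 2: [5, 4, 2]

After move 7 (1->0):
Peg 0: [1]
Peg 1: [6, 3]
Peg 2: [5, 4, 2]

Answer: Peg 0: [1]
Peg 1: [6, 3]
Peg 2: [5, 4, 2]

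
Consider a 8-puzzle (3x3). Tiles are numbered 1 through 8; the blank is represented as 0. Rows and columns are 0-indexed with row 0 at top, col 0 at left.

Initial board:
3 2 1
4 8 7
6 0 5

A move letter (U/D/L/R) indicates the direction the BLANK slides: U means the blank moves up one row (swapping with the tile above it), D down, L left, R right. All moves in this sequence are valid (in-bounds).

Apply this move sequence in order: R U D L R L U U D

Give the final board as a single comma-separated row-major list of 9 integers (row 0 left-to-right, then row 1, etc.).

After move 1 (R):
3 2 1
4 8 7
6 5 0

After move 2 (U):
3 2 1
4 8 0
6 5 7

After move 3 (D):
3 2 1
4 8 7
6 5 0

After move 4 (L):
3 2 1
4 8 7
6 0 5

After move 5 (R):
3 2 1
4 8 7
6 5 0

After move 6 (L):
3 2 1
4 8 7
6 0 5

After move 7 (U):
3 2 1
4 0 7
6 8 5

After move 8 (U):
3 0 1
4 2 7
6 8 5

After move 9 (D):
3 2 1
4 0 7
6 8 5

Answer: 3, 2, 1, 4, 0, 7, 6, 8, 5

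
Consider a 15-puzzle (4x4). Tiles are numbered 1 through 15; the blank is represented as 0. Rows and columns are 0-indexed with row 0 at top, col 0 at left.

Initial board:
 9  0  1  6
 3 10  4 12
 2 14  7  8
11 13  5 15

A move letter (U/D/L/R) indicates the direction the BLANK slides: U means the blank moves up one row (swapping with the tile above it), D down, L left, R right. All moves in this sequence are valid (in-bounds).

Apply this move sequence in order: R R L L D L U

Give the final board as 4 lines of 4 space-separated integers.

Answer:  0 10  1  6
 9  3  4 12
 2 14  7  8
11 13  5 15

Derivation:
After move 1 (R):
 9  1  0  6
 3 10  4 12
 2 14  7  8
11 13  5 15

After move 2 (R):
 9  1  6  0
 3 10  4 12
 2 14  7  8
11 13  5 15

After move 3 (L):
 9  1  0  6
 3 10  4 12
 2 14  7  8
11 13  5 15

After move 4 (L):
 9  0  1  6
 3 10  4 12
 2 14  7  8
11 13  5 15

After move 5 (D):
 9 10  1  6
 3  0  4 12
 2 14  7  8
11 13  5 15

After move 6 (L):
 9 10  1  6
 0  3  4 12
 2 14  7  8
11 13  5 15

After move 7 (U):
 0 10  1  6
 9  3  4 12
 2 14  7  8
11 13  5 15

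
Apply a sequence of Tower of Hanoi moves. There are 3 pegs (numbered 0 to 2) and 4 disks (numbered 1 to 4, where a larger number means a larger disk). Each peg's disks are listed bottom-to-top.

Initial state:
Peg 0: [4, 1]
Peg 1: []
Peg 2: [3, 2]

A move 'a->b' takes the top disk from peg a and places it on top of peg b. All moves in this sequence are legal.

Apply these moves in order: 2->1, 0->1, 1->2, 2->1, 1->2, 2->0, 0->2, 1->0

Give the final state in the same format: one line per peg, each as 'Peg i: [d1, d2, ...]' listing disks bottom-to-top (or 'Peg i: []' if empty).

Answer: Peg 0: [4, 2]
Peg 1: []
Peg 2: [3, 1]

Derivation:
After move 1 (2->1):
Peg 0: [4, 1]
Peg 1: [2]
Peg 2: [3]

After move 2 (0->1):
Peg 0: [4]
Peg 1: [2, 1]
Peg 2: [3]

After move 3 (1->2):
Peg 0: [4]
Peg 1: [2]
Peg 2: [3, 1]

After move 4 (2->1):
Peg 0: [4]
Peg 1: [2, 1]
Peg 2: [3]

After move 5 (1->2):
Peg 0: [4]
Peg 1: [2]
Peg 2: [3, 1]

After move 6 (2->0):
Peg 0: [4, 1]
Peg 1: [2]
Peg 2: [3]

After move 7 (0->2):
Peg 0: [4]
Peg 1: [2]
Peg 2: [3, 1]

After move 8 (1->0):
Peg 0: [4, 2]
Peg 1: []
Peg 2: [3, 1]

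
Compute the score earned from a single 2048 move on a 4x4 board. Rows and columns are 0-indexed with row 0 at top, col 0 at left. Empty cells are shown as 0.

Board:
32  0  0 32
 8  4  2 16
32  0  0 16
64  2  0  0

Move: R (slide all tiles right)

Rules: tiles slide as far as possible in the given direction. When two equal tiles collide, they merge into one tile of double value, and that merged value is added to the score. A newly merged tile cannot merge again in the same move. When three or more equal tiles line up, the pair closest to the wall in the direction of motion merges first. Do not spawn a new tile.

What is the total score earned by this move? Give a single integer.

Answer: 64

Derivation:
Slide right:
row 0: [32, 0, 0, 32] -> [0, 0, 0, 64]  score +64 (running 64)
row 1: [8, 4, 2, 16] -> [8, 4, 2, 16]  score +0 (running 64)
row 2: [32, 0, 0, 16] -> [0, 0, 32, 16]  score +0 (running 64)
row 3: [64, 2, 0, 0] -> [0, 0, 64, 2]  score +0 (running 64)
Board after move:
 0  0  0 64
 8  4  2 16
 0  0 32 16
 0  0 64  2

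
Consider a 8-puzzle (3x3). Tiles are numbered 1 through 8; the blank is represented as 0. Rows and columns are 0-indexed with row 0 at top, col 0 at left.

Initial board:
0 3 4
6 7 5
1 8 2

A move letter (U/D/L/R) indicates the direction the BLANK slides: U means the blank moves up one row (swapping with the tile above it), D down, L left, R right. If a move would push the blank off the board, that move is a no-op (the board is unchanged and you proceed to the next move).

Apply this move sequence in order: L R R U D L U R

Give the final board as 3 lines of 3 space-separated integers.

After move 1 (L):
0 3 4
6 7 5
1 8 2

After move 2 (R):
3 0 4
6 7 5
1 8 2

After move 3 (R):
3 4 0
6 7 5
1 8 2

After move 4 (U):
3 4 0
6 7 5
1 8 2

After move 5 (D):
3 4 5
6 7 0
1 8 2

After move 6 (L):
3 4 5
6 0 7
1 8 2

After move 7 (U):
3 0 5
6 4 7
1 8 2

After move 8 (R):
3 5 0
6 4 7
1 8 2

Answer: 3 5 0
6 4 7
1 8 2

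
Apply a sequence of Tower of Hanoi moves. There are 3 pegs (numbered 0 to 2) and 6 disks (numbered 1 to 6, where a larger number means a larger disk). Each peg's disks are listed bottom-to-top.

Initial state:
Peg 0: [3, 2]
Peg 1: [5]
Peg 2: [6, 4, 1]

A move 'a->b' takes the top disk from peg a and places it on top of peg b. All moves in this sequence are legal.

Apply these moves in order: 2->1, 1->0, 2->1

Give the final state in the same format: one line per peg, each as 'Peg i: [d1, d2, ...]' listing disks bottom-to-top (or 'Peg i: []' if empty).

Answer: Peg 0: [3, 2, 1]
Peg 1: [5, 4]
Peg 2: [6]

Derivation:
After move 1 (2->1):
Peg 0: [3, 2]
Peg 1: [5, 1]
Peg 2: [6, 4]

After move 2 (1->0):
Peg 0: [3, 2, 1]
Peg 1: [5]
Peg 2: [6, 4]

After move 3 (2->1):
Peg 0: [3, 2, 1]
Peg 1: [5, 4]
Peg 2: [6]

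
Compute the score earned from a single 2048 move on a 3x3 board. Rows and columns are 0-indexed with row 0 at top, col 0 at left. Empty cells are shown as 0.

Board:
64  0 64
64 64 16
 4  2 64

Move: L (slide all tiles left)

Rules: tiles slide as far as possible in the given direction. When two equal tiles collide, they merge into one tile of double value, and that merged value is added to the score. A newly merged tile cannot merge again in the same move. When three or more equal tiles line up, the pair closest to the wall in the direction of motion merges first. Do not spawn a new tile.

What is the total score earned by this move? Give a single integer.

Answer: 256

Derivation:
Slide left:
row 0: [64, 0, 64] -> [128, 0, 0]  score +128 (running 128)
row 1: [64, 64, 16] -> [128, 16, 0]  score +128 (running 256)
row 2: [4, 2, 64] -> [4, 2, 64]  score +0 (running 256)
Board after move:
128   0   0
128  16   0
  4   2  64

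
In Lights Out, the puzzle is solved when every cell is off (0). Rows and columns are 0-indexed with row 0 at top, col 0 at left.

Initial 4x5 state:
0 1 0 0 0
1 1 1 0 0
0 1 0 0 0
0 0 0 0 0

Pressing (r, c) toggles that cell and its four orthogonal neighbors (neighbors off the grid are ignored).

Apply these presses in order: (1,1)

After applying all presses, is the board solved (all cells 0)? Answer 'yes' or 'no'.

After press 1 at (1,1):
0 0 0 0 0
0 0 0 0 0
0 0 0 0 0
0 0 0 0 0

Lights still on: 0

Answer: yes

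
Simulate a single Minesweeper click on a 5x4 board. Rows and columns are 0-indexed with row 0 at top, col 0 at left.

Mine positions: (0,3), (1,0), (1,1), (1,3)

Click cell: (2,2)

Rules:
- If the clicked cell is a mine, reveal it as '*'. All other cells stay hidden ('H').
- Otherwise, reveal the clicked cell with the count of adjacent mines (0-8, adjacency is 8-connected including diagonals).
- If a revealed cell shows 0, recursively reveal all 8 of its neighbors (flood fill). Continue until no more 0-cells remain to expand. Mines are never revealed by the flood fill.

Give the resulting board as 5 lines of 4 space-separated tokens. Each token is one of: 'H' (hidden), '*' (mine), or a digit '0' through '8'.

H H H H
H H H H
H H 2 H
H H H H
H H H H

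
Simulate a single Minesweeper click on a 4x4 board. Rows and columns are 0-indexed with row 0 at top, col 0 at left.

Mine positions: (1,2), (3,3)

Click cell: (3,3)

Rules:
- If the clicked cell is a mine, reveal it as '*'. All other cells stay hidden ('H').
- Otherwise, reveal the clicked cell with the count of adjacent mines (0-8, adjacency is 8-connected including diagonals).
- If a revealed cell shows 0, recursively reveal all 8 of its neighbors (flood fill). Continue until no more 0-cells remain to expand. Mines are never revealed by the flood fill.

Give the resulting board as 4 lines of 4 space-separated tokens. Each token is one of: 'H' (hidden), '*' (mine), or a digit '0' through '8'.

H H H H
H H H H
H H H H
H H H *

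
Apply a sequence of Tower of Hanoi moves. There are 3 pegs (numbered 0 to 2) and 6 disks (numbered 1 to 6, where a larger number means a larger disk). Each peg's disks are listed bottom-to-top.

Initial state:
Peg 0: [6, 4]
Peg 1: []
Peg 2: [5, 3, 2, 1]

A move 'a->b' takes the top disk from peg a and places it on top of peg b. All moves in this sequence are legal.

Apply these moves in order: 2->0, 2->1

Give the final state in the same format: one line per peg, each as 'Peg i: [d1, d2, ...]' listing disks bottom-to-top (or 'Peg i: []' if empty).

Answer: Peg 0: [6, 4, 1]
Peg 1: [2]
Peg 2: [5, 3]

Derivation:
After move 1 (2->0):
Peg 0: [6, 4, 1]
Peg 1: []
Peg 2: [5, 3, 2]

After move 2 (2->1):
Peg 0: [6, 4, 1]
Peg 1: [2]
Peg 2: [5, 3]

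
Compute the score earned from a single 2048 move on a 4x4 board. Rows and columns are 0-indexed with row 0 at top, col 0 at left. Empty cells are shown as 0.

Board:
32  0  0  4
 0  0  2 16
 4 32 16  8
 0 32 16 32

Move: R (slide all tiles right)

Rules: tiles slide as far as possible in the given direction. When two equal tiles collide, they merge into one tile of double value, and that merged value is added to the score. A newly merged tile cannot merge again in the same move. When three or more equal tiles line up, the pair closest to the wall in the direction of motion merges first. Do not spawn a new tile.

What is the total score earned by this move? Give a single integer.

Answer: 0

Derivation:
Slide right:
row 0: [32, 0, 0, 4] -> [0, 0, 32, 4]  score +0 (running 0)
row 1: [0, 0, 2, 16] -> [0, 0, 2, 16]  score +0 (running 0)
row 2: [4, 32, 16, 8] -> [4, 32, 16, 8]  score +0 (running 0)
row 3: [0, 32, 16, 32] -> [0, 32, 16, 32]  score +0 (running 0)
Board after move:
 0  0 32  4
 0  0  2 16
 4 32 16  8
 0 32 16 32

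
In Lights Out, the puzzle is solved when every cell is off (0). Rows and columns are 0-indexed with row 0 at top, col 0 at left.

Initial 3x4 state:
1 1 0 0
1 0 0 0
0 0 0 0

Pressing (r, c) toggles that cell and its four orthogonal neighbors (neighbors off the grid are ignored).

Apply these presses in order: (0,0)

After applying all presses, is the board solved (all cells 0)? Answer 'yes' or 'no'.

Answer: yes

Derivation:
After press 1 at (0,0):
0 0 0 0
0 0 0 0
0 0 0 0

Lights still on: 0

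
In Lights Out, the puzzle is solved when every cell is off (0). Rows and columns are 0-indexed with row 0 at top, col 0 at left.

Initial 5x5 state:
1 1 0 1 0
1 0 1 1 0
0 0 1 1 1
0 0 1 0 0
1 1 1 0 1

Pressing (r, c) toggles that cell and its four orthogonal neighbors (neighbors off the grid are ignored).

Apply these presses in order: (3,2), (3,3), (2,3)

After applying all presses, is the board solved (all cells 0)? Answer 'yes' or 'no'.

Answer: no

Derivation:
After press 1 at (3,2):
1 1 0 1 0
1 0 1 1 0
0 0 0 1 1
0 1 0 1 0
1 1 0 0 1

After press 2 at (3,3):
1 1 0 1 0
1 0 1 1 0
0 0 0 0 1
0 1 1 0 1
1 1 0 1 1

After press 3 at (2,3):
1 1 0 1 0
1 0 1 0 0
0 0 1 1 0
0 1 1 1 1
1 1 0 1 1

Lights still on: 15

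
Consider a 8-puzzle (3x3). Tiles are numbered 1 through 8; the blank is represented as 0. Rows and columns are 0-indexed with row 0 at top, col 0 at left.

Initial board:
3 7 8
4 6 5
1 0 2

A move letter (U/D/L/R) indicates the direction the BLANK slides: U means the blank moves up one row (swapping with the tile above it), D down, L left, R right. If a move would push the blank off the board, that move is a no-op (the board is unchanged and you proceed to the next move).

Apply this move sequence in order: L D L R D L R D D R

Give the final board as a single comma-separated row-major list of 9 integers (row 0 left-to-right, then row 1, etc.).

Answer: 3, 7, 8, 4, 6, 5, 1, 2, 0

Derivation:
After move 1 (L):
3 7 8
4 6 5
0 1 2

After move 2 (D):
3 7 8
4 6 5
0 1 2

After move 3 (L):
3 7 8
4 6 5
0 1 2

After move 4 (R):
3 7 8
4 6 5
1 0 2

After move 5 (D):
3 7 8
4 6 5
1 0 2

After move 6 (L):
3 7 8
4 6 5
0 1 2

After move 7 (R):
3 7 8
4 6 5
1 0 2

After move 8 (D):
3 7 8
4 6 5
1 0 2

After move 9 (D):
3 7 8
4 6 5
1 0 2

After move 10 (R):
3 7 8
4 6 5
1 2 0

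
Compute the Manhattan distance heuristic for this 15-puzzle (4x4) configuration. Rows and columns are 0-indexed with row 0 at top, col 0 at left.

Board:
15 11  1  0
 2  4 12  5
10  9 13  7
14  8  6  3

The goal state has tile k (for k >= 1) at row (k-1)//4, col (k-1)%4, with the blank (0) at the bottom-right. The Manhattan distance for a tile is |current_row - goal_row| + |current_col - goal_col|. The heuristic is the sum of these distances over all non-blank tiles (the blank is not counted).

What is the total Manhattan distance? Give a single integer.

Answer: 39

Derivation:
Tile 15: (0,0)->(3,2) = 5
Tile 11: (0,1)->(2,2) = 3
Tile 1: (0,2)->(0,0) = 2
Tile 2: (1,0)->(0,1) = 2
Tile 4: (1,1)->(0,3) = 3
Tile 12: (1,2)->(2,3) = 2
Tile 5: (1,3)->(1,0) = 3
Tile 10: (2,0)->(2,1) = 1
Tile 9: (2,1)->(2,0) = 1
Tile 13: (2,2)->(3,0) = 3
Tile 7: (2,3)->(1,2) = 2
Tile 14: (3,0)->(3,1) = 1
Tile 8: (3,1)->(1,3) = 4
Tile 6: (3,2)->(1,1) = 3
Tile 3: (3,3)->(0,2) = 4
Sum: 5 + 3 + 2 + 2 + 3 + 2 + 3 + 1 + 1 + 3 + 2 + 1 + 4 + 3 + 4 = 39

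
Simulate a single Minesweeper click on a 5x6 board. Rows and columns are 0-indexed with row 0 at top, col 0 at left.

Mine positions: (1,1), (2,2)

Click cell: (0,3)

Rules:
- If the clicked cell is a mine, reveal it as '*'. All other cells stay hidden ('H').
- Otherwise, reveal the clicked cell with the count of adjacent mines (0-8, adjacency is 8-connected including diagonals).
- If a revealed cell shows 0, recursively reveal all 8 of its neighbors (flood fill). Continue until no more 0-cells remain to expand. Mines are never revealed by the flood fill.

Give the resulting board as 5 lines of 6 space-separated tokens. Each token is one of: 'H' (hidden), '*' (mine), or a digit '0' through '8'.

H H 1 0 0 0
H H 2 1 0 0
1 2 H 1 0 0
0 1 1 1 0 0
0 0 0 0 0 0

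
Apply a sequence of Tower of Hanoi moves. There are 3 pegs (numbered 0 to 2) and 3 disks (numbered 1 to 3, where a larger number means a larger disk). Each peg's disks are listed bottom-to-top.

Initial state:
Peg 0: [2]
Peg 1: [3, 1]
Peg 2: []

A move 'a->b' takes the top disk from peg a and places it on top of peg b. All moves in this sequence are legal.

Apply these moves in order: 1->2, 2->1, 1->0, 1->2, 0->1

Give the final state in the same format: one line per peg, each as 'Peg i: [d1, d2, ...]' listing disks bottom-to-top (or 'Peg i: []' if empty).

Answer: Peg 0: [2]
Peg 1: [1]
Peg 2: [3]

Derivation:
After move 1 (1->2):
Peg 0: [2]
Peg 1: [3]
Peg 2: [1]

After move 2 (2->1):
Peg 0: [2]
Peg 1: [3, 1]
Peg 2: []

After move 3 (1->0):
Peg 0: [2, 1]
Peg 1: [3]
Peg 2: []

After move 4 (1->2):
Peg 0: [2, 1]
Peg 1: []
Peg 2: [3]

After move 5 (0->1):
Peg 0: [2]
Peg 1: [1]
Peg 2: [3]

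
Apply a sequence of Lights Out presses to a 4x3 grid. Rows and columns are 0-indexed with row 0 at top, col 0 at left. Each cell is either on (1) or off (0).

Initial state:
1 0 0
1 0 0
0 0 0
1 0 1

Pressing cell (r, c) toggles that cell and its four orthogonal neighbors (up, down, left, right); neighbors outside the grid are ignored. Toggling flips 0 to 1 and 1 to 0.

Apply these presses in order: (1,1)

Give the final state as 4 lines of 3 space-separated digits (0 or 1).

After press 1 at (1,1):
1 1 0
0 1 1
0 1 0
1 0 1

Answer: 1 1 0
0 1 1
0 1 0
1 0 1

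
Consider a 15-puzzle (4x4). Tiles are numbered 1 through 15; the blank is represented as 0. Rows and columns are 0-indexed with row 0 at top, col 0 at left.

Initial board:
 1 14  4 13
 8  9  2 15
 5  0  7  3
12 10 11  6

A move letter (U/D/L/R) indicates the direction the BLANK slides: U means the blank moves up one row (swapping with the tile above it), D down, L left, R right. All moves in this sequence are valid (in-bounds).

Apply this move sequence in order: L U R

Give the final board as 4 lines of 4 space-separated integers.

After move 1 (L):
 1 14  4 13
 8  9  2 15
 0  5  7  3
12 10 11  6

After move 2 (U):
 1 14  4 13
 0  9  2 15
 8  5  7  3
12 10 11  6

After move 3 (R):
 1 14  4 13
 9  0  2 15
 8  5  7  3
12 10 11  6

Answer:  1 14  4 13
 9  0  2 15
 8  5  7  3
12 10 11  6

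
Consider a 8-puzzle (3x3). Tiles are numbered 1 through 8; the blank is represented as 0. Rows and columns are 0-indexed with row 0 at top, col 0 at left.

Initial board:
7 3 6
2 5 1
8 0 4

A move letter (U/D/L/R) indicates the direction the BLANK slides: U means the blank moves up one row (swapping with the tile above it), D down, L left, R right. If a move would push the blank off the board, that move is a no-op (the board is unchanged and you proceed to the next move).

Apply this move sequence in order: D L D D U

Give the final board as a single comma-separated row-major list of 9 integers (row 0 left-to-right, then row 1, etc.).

Answer: 7, 3, 6, 0, 5, 1, 2, 8, 4

Derivation:
After move 1 (D):
7 3 6
2 5 1
8 0 4

After move 2 (L):
7 3 6
2 5 1
0 8 4

After move 3 (D):
7 3 6
2 5 1
0 8 4

After move 4 (D):
7 3 6
2 5 1
0 8 4

After move 5 (U):
7 3 6
0 5 1
2 8 4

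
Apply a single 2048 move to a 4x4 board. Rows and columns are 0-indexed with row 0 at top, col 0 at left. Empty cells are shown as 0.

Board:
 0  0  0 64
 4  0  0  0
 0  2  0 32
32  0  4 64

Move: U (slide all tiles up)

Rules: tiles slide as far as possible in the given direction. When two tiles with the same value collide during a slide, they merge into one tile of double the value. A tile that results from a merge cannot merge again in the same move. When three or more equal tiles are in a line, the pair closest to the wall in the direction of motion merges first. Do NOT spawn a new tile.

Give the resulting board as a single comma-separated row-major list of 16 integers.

Slide up:
col 0: [0, 4, 0, 32] -> [4, 32, 0, 0]
col 1: [0, 0, 2, 0] -> [2, 0, 0, 0]
col 2: [0, 0, 0, 4] -> [4, 0, 0, 0]
col 3: [64, 0, 32, 64] -> [64, 32, 64, 0]

Answer: 4, 2, 4, 64, 32, 0, 0, 32, 0, 0, 0, 64, 0, 0, 0, 0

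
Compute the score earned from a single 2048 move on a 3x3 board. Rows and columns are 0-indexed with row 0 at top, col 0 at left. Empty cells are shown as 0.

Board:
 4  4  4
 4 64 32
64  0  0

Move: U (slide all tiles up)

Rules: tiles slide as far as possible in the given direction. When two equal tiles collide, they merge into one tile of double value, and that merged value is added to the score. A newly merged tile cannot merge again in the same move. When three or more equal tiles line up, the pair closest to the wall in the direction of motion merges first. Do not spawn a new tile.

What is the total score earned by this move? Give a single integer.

Slide up:
col 0: [4, 4, 64] -> [8, 64, 0]  score +8 (running 8)
col 1: [4, 64, 0] -> [4, 64, 0]  score +0 (running 8)
col 2: [4, 32, 0] -> [4, 32, 0]  score +0 (running 8)
Board after move:
 8  4  4
64 64 32
 0  0  0

Answer: 8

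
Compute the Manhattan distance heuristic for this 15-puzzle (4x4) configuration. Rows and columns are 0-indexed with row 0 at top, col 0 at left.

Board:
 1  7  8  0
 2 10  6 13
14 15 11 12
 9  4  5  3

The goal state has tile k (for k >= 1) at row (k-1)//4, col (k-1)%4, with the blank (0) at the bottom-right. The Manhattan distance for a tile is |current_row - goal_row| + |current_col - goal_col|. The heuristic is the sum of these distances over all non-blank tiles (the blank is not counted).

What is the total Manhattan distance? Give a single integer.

Answer: 31

Derivation:
Tile 1: (0,0)->(0,0) = 0
Tile 7: (0,1)->(1,2) = 2
Tile 8: (0,2)->(1,3) = 2
Tile 2: (1,0)->(0,1) = 2
Tile 10: (1,1)->(2,1) = 1
Tile 6: (1,2)->(1,1) = 1
Tile 13: (1,3)->(3,0) = 5
Tile 14: (2,0)->(3,1) = 2
Tile 15: (2,1)->(3,2) = 2
Tile 11: (2,2)->(2,2) = 0
Tile 12: (2,3)->(2,3) = 0
Tile 9: (3,0)->(2,0) = 1
Tile 4: (3,1)->(0,3) = 5
Tile 5: (3,2)->(1,0) = 4
Tile 3: (3,3)->(0,2) = 4
Sum: 0 + 2 + 2 + 2 + 1 + 1 + 5 + 2 + 2 + 0 + 0 + 1 + 5 + 4 + 4 = 31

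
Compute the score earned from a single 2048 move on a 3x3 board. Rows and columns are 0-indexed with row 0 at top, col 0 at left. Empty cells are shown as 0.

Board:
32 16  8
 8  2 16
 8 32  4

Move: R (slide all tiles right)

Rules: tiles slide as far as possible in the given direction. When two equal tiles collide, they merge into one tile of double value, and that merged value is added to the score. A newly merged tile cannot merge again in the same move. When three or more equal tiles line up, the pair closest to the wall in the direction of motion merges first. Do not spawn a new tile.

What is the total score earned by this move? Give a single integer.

Answer: 0

Derivation:
Slide right:
row 0: [32, 16, 8] -> [32, 16, 8]  score +0 (running 0)
row 1: [8, 2, 16] -> [8, 2, 16]  score +0 (running 0)
row 2: [8, 32, 4] -> [8, 32, 4]  score +0 (running 0)
Board after move:
32 16  8
 8  2 16
 8 32  4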